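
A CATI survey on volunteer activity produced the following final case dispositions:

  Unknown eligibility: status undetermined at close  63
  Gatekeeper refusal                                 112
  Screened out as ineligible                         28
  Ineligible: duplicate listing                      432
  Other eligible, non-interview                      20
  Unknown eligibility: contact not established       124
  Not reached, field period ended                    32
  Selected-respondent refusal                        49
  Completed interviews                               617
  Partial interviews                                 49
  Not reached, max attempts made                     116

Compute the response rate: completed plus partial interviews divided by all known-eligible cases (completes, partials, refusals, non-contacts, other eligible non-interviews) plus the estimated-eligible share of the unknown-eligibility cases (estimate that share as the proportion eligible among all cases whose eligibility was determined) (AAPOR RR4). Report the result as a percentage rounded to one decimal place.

Declined to participate = 112 + 49 = 161
Never reached = 32 + 116 = 148
Unknown eligibility = 124 + 63 = 187
Out of scope = 28 + 432 = 460
Num = 617 + 49 = 666
Eligible (known) = 617 + 49 + 161 + 148 + 20 = 995
e = 995 / (995 + 460) = 995 / 1455 = 0.6838
Estimated eligible among unknowns = 0.6838 × 187 = 127.87
Base = 995 + 127.87 = 1122.87
RR4 = 666 / 1122.87 = 0.5931

59.3%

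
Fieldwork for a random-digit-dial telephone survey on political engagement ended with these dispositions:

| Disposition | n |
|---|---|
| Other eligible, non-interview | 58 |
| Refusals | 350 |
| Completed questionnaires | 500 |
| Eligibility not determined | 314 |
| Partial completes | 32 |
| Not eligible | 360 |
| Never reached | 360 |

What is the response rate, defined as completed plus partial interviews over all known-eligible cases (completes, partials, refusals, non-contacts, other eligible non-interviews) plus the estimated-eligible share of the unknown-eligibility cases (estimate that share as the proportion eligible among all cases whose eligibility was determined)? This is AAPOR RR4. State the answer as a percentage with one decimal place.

34.4%

Num: 500 + 32 = 532
Known eligible: 500 + 32 + 350 + 360 + 58 = 1300
e = 1300 / (1300 + 360) = 1300 / 1660 = 0.7831
e × U: 0.7831 × 314 = 245.89
Base: 1300 + 245.89 = 1545.89
RR4 = 532 / 1545.89 = 0.3441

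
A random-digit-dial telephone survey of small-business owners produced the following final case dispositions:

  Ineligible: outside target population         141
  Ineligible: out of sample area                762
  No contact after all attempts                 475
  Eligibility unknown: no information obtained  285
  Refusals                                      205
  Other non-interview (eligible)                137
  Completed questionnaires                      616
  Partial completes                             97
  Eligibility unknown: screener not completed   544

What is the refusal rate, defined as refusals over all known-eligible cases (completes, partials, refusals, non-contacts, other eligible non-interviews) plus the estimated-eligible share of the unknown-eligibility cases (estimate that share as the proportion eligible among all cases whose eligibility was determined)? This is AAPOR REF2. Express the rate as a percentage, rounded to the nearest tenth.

10.0%

Unknown if eligible = 544 + 285 = 829
Ineligible = 141 + 762 = 903
Num: 205
Determined eligible: 616 + 97 + 205 + 475 + 137 = 1530
e = 1530 / (1530 + 903) = 1530 / 2433 = 0.6289
Eligible share of unknowns: 0.6289 × 829 = 521.36
Denom: 1530 + 521.36 = 2051.36
REF2 = 205 / 2051.36 = 0.0999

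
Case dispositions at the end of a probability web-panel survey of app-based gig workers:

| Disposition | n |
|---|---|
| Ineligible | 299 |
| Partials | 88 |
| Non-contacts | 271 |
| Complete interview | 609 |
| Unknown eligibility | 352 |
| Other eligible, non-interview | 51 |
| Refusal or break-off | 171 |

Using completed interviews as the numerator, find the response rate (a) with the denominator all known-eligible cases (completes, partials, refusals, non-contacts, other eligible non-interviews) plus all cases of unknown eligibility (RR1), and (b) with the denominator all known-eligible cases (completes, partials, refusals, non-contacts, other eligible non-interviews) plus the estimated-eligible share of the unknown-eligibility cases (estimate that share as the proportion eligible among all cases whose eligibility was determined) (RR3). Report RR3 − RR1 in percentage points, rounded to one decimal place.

1.9

Numerator: 609
Base: 609 + 88 + 171 + 271 + 51 + 352 = 1542
RR1 = 609 / 1542 = 0.3949
Known eligible: 609 + 88 + 171 + 271 + 51 = 1190
e = 1190 / (1190 + 299) = 1190 / 1489 = 0.7992
Estimated eligible among unknowns: 0.7992 × 352 = 281.32
Base: 1190 + 281.32 = 1471.32
RR3 = 609 / 1471.32 = 0.4139
Difference = 41.39 − 39.49 = 1.90 percentage points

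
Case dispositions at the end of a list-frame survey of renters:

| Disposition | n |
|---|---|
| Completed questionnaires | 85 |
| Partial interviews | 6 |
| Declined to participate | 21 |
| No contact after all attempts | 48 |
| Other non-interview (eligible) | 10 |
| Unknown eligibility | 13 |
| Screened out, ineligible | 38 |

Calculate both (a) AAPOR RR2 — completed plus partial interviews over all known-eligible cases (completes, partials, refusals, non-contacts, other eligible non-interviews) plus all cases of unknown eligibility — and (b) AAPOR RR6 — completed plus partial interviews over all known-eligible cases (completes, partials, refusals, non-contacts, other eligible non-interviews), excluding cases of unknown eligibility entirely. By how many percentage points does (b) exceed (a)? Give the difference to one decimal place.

Num = 85 + 6 = 91
Base = 85 + 6 + 21 + 48 + 10 + 13 = 183
RR2 = 91 / 183 = 0.4973
Base = 85 + 6 + 21 + 48 + 10 = 170
RR6 = 91 / 170 = 0.5353
Difference = 53.53 − 49.73 = 3.80 percentage points

3.8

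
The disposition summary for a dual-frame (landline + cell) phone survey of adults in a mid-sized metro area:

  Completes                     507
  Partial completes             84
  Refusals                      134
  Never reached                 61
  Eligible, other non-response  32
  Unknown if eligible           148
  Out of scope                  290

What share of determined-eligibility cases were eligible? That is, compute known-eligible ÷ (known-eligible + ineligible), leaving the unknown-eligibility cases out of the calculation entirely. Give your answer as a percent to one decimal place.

Determined eligible → 507 + 84 + 134 + 61 + 32 = 818
e = 818 / (818 + 290) = 818 / 1108 = 0.7383

73.8%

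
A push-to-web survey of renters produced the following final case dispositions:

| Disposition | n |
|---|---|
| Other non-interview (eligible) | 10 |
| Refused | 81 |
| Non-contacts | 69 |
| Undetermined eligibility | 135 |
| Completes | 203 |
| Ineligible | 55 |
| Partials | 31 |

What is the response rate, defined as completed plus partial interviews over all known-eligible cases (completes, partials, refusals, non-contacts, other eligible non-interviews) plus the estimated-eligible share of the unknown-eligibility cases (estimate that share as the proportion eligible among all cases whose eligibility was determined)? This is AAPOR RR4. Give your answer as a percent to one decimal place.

45.7%

Numerator = 203 + 31 = 234
Determined eligible = 203 + 31 + 81 + 69 + 10 = 394
e = 394 / (394 + 55) = 394 / 449 = 0.8775
Estimated eligible among unknowns = 0.8775 × 135 = 118.46
Denominator = 394 + 118.46 = 512.46
RR4 = 234 / 512.46 = 0.4566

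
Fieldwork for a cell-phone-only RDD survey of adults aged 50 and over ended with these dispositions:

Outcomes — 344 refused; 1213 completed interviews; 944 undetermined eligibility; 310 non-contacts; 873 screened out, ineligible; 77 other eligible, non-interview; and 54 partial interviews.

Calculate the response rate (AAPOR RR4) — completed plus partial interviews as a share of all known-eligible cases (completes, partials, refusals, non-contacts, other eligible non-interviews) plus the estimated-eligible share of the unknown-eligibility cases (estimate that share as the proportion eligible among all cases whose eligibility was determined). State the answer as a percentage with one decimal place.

Numerator: 1213 + 54 = 1267
Known eligible: 1213 + 54 + 344 + 310 + 77 = 1998
e = 1998 / (1998 + 873) = 1998 / 2871 = 0.6959
Estimated eligible among unknowns: 0.6959 × 944 = 656.93
Denom: 1998 + 656.93 = 2654.93
RR4 = 1267 / 2654.93 = 0.4772

47.7%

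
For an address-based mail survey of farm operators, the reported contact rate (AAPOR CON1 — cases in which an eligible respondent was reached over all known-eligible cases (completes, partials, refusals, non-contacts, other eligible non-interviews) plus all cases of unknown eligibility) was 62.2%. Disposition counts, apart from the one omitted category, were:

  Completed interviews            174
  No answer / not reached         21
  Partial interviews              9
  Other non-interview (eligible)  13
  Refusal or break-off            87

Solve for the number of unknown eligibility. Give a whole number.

Numerator = 174 + 9 + 87 + 13 = 283
CON1 = 283 / D = 0.622
D = 283 / 0.622 = 455.0
Rest of base = 304
unknown eligibility = 455.0 − 304 ≈ 151

151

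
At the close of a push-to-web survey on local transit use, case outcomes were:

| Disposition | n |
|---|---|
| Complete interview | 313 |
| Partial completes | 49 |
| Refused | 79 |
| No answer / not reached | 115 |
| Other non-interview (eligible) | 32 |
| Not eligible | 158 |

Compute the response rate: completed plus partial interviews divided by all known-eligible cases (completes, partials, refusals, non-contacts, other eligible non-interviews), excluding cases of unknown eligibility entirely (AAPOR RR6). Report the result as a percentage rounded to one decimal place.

61.6%

Num → 313 + 49 = 362
Denominator → 313 + 49 + 79 + 115 + 32 = 588
RR6 = 362 / 588 = 0.6156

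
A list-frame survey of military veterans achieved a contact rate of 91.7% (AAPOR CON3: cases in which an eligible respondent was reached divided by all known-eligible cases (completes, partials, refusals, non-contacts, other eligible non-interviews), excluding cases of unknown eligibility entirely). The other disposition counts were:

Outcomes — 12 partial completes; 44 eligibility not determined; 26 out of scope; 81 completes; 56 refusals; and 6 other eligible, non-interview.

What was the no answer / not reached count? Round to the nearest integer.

14

Num = 81 + 12 + 56 + 6 = 155
CON3 = 155 / D = 0.917
D = 155 / 0.917 = 169.0
Remaining denominator categories sum to 155
no answer / not reached = 169.0 − 155 ≈ 14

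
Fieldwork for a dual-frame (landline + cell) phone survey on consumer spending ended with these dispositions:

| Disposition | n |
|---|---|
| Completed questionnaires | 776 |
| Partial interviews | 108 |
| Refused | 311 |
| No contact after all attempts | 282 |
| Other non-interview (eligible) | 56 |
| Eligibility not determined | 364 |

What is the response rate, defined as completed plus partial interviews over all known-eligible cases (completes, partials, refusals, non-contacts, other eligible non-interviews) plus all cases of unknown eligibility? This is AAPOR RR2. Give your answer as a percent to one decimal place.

46.6%

Numerator → 776 + 108 = 884
Denominator → 776 + 108 + 311 + 282 + 56 + 364 = 1897
RR2 = 884 / 1897 = 0.4660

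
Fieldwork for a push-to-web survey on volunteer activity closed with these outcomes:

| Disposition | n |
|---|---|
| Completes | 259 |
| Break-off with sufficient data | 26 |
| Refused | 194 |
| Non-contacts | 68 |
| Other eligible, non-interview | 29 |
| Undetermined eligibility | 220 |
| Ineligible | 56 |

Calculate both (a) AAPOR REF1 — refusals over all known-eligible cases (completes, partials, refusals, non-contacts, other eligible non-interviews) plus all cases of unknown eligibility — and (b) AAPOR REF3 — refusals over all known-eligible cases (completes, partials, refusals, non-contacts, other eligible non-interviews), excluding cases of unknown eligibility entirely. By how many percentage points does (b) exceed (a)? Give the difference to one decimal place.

Num: 194
Denominator: 259 + 26 + 194 + 68 + 29 + 220 = 796
REF1 = 194 / 796 = 0.2437
Denominator: 259 + 26 + 194 + 68 + 29 = 576
REF3 = 194 / 576 = 0.3368
Difference = 33.68 − 24.37 = 9.31 percentage points

9.3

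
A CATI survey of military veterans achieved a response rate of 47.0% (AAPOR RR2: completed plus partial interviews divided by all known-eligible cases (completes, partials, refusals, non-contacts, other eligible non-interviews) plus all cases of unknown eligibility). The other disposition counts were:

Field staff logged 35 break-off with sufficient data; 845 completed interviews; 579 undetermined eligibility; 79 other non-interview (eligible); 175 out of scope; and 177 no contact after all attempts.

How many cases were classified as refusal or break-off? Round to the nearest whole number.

157

Top → 845 + 35 = 880
RR2 = 880 / D = 0.470
D = 880 / 0.470 = 1872.3
Other denominator terms total 1715
refusal or break-off = 1872.3 − 1715 ≈ 157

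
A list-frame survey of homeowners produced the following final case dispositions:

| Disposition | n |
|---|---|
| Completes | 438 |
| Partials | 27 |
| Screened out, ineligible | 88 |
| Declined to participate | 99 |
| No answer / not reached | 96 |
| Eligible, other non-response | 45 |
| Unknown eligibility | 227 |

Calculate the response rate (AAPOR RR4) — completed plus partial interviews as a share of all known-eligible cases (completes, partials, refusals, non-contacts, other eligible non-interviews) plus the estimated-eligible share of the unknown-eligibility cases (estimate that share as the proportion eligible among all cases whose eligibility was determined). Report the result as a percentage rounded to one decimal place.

Top = 438 + 27 = 465
Known eligible = 438 + 27 + 99 + 96 + 45 = 705
e = 705 / (705 + 88) = 705 / 793 = 0.8890
e × U = 0.8890 × 227 = 201.80
Denominator = 705 + 201.80 = 906.80
RR4 = 465 / 906.80 = 0.5128

51.3%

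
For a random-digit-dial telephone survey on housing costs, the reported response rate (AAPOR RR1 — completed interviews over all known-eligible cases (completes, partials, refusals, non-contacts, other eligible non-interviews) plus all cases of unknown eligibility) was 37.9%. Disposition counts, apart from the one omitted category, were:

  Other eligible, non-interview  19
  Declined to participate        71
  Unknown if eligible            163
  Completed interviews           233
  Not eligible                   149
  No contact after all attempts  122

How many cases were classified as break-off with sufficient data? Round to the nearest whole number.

7

RR1 = 233 / D = 0.379
D = 233 / 0.379 = 614.8
Rest of base = 608
break-off with sufficient data = 614.8 − 608 ≈ 7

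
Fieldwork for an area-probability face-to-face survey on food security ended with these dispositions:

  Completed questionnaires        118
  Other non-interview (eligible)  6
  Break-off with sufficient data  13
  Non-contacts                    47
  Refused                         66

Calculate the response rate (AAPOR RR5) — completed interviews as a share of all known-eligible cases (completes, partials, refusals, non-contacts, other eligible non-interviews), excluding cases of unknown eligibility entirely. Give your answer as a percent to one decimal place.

47.2%

Top = 118
Denominator = 118 + 13 + 66 + 47 + 6 = 250
RR5 = 118 / 250 = 0.4720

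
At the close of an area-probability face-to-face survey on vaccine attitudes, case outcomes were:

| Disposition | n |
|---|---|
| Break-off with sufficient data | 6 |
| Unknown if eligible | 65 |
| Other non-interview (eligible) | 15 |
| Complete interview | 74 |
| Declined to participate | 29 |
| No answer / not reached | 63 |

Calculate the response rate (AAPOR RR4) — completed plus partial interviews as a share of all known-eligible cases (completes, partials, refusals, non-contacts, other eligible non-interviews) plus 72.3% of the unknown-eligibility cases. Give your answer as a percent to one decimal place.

34.2%

Top = 74 + 6 = 80
Known eligible = 74 + 6 + 29 + 63 + 15 = 187
Estimated eligible among unknowns = 0.7230 × 65 = 46.99
Denom = 187 + 46.99 = 233.99
RR4 = 80 / 233.99 = 0.3419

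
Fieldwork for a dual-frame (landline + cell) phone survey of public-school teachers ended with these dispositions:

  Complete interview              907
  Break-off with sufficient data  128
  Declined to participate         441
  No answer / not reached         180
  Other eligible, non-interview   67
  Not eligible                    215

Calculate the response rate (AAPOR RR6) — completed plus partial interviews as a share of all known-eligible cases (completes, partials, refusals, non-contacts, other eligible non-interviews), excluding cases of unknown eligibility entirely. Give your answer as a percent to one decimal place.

Num → 907 + 128 = 1035
Base → 907 + 128 + 441 + 180 + 67 = 1723
RR6 = 1035 / 1723 = 0.6007

60.1%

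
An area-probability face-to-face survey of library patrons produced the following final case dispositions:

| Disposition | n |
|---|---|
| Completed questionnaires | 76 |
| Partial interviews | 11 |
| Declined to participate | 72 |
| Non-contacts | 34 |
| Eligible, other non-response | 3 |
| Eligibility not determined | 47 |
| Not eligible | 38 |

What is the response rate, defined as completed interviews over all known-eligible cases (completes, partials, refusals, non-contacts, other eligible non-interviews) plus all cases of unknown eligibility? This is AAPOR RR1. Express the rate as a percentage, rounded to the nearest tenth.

Top → 76
Base → 76 + 11 + 72 + 34 + 3 + 47 = 243
RR1 = 76 / 243 = 0.3128

31.3%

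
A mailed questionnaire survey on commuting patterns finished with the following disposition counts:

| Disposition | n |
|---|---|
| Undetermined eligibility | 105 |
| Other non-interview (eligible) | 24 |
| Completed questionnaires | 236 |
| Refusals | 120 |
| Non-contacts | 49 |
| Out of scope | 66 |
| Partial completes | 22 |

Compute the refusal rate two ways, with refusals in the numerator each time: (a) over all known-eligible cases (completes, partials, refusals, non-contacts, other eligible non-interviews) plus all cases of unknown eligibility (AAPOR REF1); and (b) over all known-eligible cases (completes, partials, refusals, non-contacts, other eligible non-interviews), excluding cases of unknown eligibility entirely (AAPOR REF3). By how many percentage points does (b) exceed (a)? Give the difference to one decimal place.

Num → 120
Base → 236 + 22 + 120 + 49 + 24 + 105 = 556
REF1 = 120 / 556 = 0.2158
Base → 236 + 22 + 120 + 49 + 24 = 451
REF3 = 120 / 451 = 0.2661
Difference = 26.61 − 21.58 = 5.03 percentage points

5.0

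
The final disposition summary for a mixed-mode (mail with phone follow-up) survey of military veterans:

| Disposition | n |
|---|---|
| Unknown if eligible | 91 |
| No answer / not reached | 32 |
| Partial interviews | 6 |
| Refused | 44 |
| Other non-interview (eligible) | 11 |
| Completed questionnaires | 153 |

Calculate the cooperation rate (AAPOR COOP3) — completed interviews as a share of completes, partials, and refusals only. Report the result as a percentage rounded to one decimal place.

Numerator = 153
Denom = 153 + 6 + 44 = 203
COOP3 = 153 / 203 = 0.7537

75.4%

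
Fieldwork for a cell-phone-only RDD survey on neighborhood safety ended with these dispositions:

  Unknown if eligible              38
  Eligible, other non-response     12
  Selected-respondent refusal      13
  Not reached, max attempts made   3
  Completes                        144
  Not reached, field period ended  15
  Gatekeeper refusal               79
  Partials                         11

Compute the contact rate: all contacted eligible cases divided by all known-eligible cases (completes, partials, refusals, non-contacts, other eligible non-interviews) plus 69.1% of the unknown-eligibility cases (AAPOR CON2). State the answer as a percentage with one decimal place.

85.4%

Refusals = 79 + 13 = 92
Never reached = 15 + 3 = 18
Num = 144 + 11 + 92 + 12 = 259
Eligible (known) = 144 + 11 + 92 + 18 + 12 = 277
e × U = 0.6910 × 38 = 26.26
Denominator = 277 + 26.26 = 303.26
CON2 = 259 / 303.26 = 0.8541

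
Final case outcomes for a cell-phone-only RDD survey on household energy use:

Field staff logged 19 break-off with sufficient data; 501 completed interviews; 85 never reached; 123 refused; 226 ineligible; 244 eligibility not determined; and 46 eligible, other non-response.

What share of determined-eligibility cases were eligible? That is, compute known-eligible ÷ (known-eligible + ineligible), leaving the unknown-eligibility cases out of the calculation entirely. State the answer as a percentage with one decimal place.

77.4%

Known eligible: 501 + 19 + 123 + 85 + 46 = 774
e = 774 / (774 + 226) = 774 / 1000 = 0.7740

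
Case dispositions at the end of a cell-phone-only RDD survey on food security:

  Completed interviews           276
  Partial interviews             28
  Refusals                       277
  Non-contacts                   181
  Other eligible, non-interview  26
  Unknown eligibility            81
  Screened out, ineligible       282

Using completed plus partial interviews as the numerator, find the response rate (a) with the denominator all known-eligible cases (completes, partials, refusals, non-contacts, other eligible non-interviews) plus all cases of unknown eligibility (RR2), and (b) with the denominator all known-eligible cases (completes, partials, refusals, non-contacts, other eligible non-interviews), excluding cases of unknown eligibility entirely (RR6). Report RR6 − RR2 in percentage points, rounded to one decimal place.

3.6

Numerator: 276 + 28 = 304
Denominator: 276 + 28 + 277 + 181 + 26 + 81 = 869
RR2 = 304 / 869 = 0.3498
Denominator: 276 + 28 + 277 + 181 + 26 = 788
RR6 = 304 / 788 = 0.3858
Difference = 38.58 − 34.98 = 3.60 percentage points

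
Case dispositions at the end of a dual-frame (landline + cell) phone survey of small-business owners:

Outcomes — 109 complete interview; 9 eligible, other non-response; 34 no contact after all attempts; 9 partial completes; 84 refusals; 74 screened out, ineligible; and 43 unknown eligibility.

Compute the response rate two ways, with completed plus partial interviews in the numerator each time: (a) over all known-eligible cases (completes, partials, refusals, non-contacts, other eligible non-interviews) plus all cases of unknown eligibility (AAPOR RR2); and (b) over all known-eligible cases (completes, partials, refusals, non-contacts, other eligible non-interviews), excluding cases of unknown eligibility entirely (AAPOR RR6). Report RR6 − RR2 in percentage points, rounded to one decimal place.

Num = 109 + 9 = 118
Denom = 109 + 9 + 84 + 34 + 9 + 43 = 288
RR2 = 118 / 288 = 0.4097
Denom = 109 + 9 + 84 + 34 + 9 = 245
RR6 = 118 / 245 = 0.4816
Difference = 48.16 − 40.97 = 7.19 percentage points

7.2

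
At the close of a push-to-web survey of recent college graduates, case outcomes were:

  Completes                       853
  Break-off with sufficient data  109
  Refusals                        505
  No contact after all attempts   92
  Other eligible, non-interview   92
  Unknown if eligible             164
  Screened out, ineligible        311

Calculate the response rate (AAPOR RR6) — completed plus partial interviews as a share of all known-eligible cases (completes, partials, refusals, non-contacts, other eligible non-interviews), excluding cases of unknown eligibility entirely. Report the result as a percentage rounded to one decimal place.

58.3%

Numerator → 853 + 109 = 962
Denominator → 853 + 109 + 505 + 92 + 92 = 1651
RR6 = 962 / 1651 = 0.5827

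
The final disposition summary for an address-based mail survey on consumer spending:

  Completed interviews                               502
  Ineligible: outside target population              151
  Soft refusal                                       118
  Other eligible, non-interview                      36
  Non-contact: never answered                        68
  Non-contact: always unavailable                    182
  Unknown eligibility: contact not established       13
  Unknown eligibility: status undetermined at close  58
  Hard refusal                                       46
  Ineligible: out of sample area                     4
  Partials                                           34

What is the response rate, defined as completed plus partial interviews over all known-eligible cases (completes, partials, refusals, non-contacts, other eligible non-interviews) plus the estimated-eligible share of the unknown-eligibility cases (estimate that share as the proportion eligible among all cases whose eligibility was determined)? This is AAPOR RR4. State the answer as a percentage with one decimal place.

51.2%

Refusals = 46 + 118 = 164
Non-contacts = 68 + 182 = 250
Unknown if eligible = 13 + 58 = 71
Ineligible = 151 + 4 = 155
Numerator: 502 + 34 = 536
Determined eligible: 502 + 34 + 164 + 250 + 36 = 986
e = 986 / (986 + 155) = 986 / 1141 = 0.8642
Estimated eligible among unknowns: 0.8642 × 71 = 61.36
Base: 986 + 61.36 = 1047.36
RR4 = 536 / 1047.36 = 0.5118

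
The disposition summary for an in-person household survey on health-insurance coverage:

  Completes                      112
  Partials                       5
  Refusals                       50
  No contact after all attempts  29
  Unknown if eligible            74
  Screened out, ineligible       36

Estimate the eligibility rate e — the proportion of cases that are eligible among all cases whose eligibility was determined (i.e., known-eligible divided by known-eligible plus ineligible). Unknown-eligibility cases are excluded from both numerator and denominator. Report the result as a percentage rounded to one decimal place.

84.5%

Determined eligible → 112 + 5 + 50 + 29 = 196
e = 196 / (196 + 36) = 196 / 232 = 0.8448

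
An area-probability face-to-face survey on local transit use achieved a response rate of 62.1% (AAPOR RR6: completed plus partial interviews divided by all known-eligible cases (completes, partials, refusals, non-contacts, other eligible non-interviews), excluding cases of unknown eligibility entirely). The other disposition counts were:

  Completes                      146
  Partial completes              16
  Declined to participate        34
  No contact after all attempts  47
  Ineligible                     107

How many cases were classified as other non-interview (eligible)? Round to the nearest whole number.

18

Num = 146 + 16 = 162
RR6 = 162 / D = 0.621
D = 162 / 0.621 = 260.9
Remaining denominator categories sum to 243
other non-interview (eligible) = 260.9 − 243 ≈ 18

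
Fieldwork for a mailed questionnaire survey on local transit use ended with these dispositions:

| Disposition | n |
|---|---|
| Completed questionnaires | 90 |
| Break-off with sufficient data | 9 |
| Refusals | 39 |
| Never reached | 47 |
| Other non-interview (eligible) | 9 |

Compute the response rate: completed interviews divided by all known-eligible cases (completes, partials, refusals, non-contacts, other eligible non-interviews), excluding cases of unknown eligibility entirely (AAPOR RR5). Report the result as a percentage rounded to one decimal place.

46.4%

Numerator → 90
Base → 90 + 9 + 39 + 47 + 9 = 194
RR5 = 90 / 194 = 0.4639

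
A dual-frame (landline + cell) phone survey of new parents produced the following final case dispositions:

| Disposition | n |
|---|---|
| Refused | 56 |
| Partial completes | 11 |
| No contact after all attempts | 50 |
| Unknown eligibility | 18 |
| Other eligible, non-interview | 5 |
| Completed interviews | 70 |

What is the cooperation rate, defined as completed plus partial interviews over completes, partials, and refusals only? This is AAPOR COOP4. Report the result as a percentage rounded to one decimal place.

59.1%

Top = 70 + 11 = 81
Denom = 70 + 11 + 56 = 137
COOP4 = 81 / 137 = 0.5912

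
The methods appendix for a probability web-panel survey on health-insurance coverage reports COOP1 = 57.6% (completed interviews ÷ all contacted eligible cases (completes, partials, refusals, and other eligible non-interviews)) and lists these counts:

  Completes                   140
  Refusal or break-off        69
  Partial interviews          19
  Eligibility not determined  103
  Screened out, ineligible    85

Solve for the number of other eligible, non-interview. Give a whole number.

15

COOP1 = 140 / D = 0.576
D = 140 / 0.576 = 243.1
Rest of base = 228
other eligible, non-interview = 243.1 − 228 ≈ 15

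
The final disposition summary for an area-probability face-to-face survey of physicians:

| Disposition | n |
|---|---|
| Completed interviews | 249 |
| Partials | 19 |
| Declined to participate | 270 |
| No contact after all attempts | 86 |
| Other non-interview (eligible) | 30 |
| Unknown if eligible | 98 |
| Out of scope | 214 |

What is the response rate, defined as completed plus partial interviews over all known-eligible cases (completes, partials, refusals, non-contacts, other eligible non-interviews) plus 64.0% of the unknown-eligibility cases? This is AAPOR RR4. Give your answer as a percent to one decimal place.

37.4%

Top = 249 + 19 = 268
Eligible (known) = 249 + 19 + 270 + 86 + 30 = 654
Estimated eligible among unknowns = 0.6400 × 98 = 62.72
Denominator = 654 + 62.72 = 716.72
RR4 = 268 / 716.72 = 0.3739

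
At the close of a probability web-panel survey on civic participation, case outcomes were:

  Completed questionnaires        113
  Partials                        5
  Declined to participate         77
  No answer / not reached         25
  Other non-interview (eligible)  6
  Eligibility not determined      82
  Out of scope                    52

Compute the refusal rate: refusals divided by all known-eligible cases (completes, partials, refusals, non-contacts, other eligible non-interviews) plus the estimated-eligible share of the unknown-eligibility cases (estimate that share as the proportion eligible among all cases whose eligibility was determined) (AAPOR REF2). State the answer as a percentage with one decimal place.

26.3%

Top: 77
Eligible (known): 113 + 5 + 77 + 25 + 6 = 226
e = 226 / (226 + 52) = 226 / 278 = 0.8129
Eligible share of unknowns: 0.8129 × 82 = 66.66
Denominator: 226 + 66.66 = 292.66
REF2 = 77 / 292.66 = 0.2631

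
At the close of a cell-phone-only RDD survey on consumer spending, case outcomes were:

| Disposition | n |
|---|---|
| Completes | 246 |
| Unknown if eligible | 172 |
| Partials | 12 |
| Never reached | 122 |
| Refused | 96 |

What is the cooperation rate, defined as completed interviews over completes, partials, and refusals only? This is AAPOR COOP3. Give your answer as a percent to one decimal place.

69.5%

Num = 246
Denom = 246 + 12 + 96 = 354
COOP3 = 246 / 354 = 0.6949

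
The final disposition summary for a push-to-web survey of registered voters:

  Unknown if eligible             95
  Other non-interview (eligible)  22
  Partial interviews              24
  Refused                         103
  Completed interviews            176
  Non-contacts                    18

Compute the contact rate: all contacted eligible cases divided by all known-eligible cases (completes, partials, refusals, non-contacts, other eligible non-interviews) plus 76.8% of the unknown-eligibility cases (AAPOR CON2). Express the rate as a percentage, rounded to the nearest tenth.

Numerator = 176 + 24 + 103 + 22 = 325
Known eligible = 176 + 24 + 103 + 18 + 22 = 343
Eligible share of unknowns = 0.7680 × 95 = 72.96
Denom = 343 + 72.96 = 415.96
CON2 = 325 / 415.96 = 0.7813

78.1%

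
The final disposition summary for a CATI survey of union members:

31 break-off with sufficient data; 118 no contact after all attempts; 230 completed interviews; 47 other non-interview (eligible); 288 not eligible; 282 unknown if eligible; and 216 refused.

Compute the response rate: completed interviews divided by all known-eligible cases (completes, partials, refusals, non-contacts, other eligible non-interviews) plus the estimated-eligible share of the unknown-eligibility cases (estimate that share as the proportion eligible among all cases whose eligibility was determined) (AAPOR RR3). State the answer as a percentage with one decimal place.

27.5%

Numerator → 230
Known eligible → 230 + 31 + 216 + 118 + 47 = 642
e = 642 / (642 + 288) = 642 / 930 = 0.6903
e × U → 0.6903 × 282 = 194.66
Base → 642 + 194.66 = 836.66
RR3 = 230 / 836.66 = 0.2749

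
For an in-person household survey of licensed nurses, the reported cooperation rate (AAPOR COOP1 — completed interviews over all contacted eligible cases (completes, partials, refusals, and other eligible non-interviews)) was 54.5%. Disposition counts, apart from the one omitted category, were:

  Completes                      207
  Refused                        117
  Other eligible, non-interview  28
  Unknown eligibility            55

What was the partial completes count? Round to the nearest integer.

28

COOP1 = 207 / D = 0.545
D = 207 / 0.545 = 379.8
Other denominator terms total 352
partial completes = 379.8 − 352 ≈ 28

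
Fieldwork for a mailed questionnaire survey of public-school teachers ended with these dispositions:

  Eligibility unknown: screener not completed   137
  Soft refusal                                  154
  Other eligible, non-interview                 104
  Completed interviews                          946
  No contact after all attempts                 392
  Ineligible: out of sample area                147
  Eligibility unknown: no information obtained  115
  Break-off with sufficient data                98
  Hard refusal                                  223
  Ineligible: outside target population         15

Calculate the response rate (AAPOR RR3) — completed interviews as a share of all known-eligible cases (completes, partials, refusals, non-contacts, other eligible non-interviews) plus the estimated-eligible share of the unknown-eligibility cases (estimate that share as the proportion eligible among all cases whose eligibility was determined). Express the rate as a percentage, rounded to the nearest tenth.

44.0%

Refused = 223 + 154 = 377
Undetermined eligibility = 137 + 115 = 252
Ineligible = 15 + 147 = 162
Top: 946
Determined eligible: 946 + 98 + 377 + 392 + 104 = 1917
e = 1917 / (1917 + 162) = 1917 / 2079 = 0.9221
Eligible share of unknowns: 0.9221 × 252 = 232.37
Denominator: 1917 + 232.37 = 2149.37
RR3 = 946 / 2149.37 = 0.4401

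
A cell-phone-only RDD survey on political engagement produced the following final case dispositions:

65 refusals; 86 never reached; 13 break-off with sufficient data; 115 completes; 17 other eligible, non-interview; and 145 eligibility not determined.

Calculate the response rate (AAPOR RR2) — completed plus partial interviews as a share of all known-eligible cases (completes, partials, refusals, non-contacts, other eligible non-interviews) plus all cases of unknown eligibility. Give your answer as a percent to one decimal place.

Top = 115 + 13 = 128
Denom = 115 + 13 + 65 + 86 + 17 + 145 = 441
RR2 = 128 / 441 = 0.2902

29.0%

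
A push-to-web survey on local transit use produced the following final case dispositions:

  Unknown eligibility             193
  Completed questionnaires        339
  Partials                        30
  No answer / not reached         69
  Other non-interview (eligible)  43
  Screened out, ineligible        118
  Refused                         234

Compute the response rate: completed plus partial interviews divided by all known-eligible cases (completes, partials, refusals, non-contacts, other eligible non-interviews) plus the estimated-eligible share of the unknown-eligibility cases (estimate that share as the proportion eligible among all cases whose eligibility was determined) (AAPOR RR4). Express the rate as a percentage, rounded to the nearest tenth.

Num → 339 + 30 = 369
Determined eligible → 339 + 30 + 234 + 69 + 43 = 715
e = 715 / (715 + 118) = 715 / 833 = 0.8583
Estimated eligible among unknowns → 0.8583 × 193 = 165.65
Base → 715 + 165.65 = 880.65
RR4 = 369 / 880.65 = 0.4190

41.9%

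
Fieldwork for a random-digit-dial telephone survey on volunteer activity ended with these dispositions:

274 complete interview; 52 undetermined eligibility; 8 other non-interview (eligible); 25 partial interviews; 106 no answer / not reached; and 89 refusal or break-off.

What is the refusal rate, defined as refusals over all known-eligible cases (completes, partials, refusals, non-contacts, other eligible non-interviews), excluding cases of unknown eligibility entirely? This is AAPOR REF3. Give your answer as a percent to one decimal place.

17.7%

Num → 89
Base → 274 + 25 + 89 + 106 + 8 = 502
REF3 = 89 / 502 = 0.1773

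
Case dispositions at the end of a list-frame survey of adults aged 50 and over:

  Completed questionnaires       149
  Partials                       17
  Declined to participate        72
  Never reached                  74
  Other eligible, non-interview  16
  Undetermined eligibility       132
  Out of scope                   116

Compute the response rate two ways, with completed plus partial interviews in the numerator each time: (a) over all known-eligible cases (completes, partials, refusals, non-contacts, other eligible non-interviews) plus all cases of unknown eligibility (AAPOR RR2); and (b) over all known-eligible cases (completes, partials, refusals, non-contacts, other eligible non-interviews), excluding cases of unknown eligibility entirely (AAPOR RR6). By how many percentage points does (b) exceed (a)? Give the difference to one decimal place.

Top = 149 + 17 = 166
Base = 149 + 17 + 72 + 74 + 16 + 132 = 460
RR2 = 166 / 460 = 0.3609
Base = 149 + 17 + 72 + 74 + 16 = 328
RR6 = 166 / 328 = 0.5061
Difference = 50.61 − 36.09 = 14.52 percentage points

14.5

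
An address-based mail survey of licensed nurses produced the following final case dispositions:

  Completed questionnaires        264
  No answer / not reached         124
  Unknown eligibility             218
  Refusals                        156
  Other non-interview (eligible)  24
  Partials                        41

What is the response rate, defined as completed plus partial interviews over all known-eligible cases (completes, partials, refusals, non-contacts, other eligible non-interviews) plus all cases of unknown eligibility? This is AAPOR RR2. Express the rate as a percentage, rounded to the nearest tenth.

Numerator = 264 + 41 = 305
Denominator = 264 + 41 + 156 + 124 + 24 + 218 = 827
RR2 = 305 / 827 = 0.3688

36.9%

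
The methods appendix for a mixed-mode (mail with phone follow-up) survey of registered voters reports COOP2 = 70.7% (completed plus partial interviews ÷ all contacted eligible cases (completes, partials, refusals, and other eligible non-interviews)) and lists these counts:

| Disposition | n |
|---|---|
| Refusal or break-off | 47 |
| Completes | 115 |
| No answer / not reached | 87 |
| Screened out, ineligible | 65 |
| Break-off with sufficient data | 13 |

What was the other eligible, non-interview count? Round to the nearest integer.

6

Top → 115 + 13 = 128
COOP2 = 128 / D = 0.707
D = 128 / 0.707 = 181.0
Rest of base = 175
other eligible, non-interview = 181.0 − 175 ≈ 6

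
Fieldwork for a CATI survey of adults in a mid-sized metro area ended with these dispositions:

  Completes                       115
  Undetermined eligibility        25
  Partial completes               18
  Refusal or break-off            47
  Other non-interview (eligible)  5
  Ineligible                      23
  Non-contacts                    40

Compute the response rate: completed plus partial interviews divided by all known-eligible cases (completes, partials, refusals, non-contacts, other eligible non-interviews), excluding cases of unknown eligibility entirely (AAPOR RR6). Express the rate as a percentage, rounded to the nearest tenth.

Top: 115 + 18 = 133
Denominator: 115 + 18 + 47 + 40 + 5 = 225
RR6 = 133 / 225 = 0.5911

59.1%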